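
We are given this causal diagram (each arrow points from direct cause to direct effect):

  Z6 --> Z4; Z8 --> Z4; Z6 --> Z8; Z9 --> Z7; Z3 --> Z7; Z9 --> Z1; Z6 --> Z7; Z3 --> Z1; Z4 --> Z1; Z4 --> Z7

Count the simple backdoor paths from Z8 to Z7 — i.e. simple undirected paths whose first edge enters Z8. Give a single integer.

A backdoor path from Z8 to Z7 is any simple undirected path whose first edge points into Z8 (i.e. leaves Z8 via a parent).
Parents of Z8: {Z6}.
Enumerating:
  P1: Z8 <- Z6 -> Z4 -> Z1 <- Z9 -> Z7
  P2: Z8 <- Z6 -> Z4 -> Z1 <- Z3 -> Z7
  P3: Z8 <- Z6 -> Z4 -> Z7
  P4: Z8 <- Z6 -> Z7
That exhausts the simple backdoor paths. Count: 4.

4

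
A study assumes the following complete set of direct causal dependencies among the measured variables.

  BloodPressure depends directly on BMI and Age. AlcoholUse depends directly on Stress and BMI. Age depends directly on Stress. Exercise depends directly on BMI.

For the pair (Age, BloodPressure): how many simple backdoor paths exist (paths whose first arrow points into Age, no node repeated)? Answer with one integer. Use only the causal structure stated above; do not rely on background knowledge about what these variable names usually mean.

1

A backdoor path from Age to BloodPressure is any simple undirected path whose first edge points into Age (i.e. leaves Age via a parent).
Parents of Age: {Stress}.
Enumerating:
  P1: Age <- Stress -> AlcoholUse <- BMI -> BloodPressure
That exhausts the simple backdoor paths. Count: 1.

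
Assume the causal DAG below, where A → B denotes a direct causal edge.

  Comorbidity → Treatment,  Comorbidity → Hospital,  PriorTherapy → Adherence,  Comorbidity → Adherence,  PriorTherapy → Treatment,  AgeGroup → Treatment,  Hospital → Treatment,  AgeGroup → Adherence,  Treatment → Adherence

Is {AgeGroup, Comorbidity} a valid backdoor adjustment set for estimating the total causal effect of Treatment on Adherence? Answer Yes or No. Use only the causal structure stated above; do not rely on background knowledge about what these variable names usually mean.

No

Backdoor paths from Treatment to Adherence (paths whose first edge points into Treatment):
  P1: Treatment <- PriorTherapy -> Adherence
  P2: Treatment <- AgeGroup -> Adherence
  P3: Treatment <- Comorbidity -> Adherence
  P4: Treatment <- Hospital <- Comorbidity -> Adherence
Condition 1 (no descendant of Treatment in the set): holds — descendants of Treatment are {Adherence}; none are in {AgeGroup, Comorbidity}.
Condition 2 (every backdoor path blocked by {AgeGroup, Comorbidity}):
  P1: open — no interior node is in the conditioning set.
  P2: blocked at fork node AgeGroup ∈ conditioning set.
  P3: blocked at fork node Comorbidity ∈ conditioning set.
  P4: blocked at fork node Comorbidity ∈ conditioning set.
{AgeGroup, Comorbidity} does not satisfy the backdoor criterion.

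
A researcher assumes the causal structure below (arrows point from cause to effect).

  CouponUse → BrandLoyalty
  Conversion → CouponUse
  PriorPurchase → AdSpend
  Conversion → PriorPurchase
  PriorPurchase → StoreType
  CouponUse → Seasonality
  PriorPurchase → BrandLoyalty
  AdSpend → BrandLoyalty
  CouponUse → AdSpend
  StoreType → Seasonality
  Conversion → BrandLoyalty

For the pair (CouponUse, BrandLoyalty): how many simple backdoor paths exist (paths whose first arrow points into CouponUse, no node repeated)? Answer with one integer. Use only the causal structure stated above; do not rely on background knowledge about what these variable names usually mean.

A backdoor path from CouponUse to BrandLoyalty is any simple undirected path whose first edge points into CouponUse (i.e. leaves CouponUse via a parent).
Parents of CouponUse: {Conversion}.
Enumerating:
  P1: CouponUse <- Conversion -> PriorPurchase -> AdSpend -> BrandLoyalty
  P2: CouponUse <- Conversion -> PriorPurchase -> BrandLoyalty
  P3: CouponUse <- Conversion -> BrandLoyalty
That exhausts the simple backdoor paths. Count: 3.

3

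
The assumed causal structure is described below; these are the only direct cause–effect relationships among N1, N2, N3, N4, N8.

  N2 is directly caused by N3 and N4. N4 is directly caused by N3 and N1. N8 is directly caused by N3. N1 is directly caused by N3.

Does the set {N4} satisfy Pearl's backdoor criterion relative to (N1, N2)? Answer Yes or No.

No

Backdoor paths from N1 to N2 (paths whose first edge points into N1):
  P1: N1 <- N3 -> N4 -> N2
  P2: N1 <- N3 -> N2
Condition 1 (no descendant of N1 in the set): FAILS — N4 is a descendant of N1.
Condition 2 (every backdoor path blocked by {N4}):
  P1: blocked at chain node N4 ∈ conditioning set.
  P2: open — no interior node is in the conditioning set.
{N4} does not satisfy the backdoor criterion.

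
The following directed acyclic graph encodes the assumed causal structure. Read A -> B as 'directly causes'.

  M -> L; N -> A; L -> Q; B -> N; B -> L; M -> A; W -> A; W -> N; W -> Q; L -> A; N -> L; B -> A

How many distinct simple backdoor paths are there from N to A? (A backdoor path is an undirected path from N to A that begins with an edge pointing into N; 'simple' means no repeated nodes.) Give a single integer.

8

A backdoor path from N to A is any simple undirected path whose first edge points into N (i.e. leaves N via a parent).
Parents of N: {B, W}.
Enumerating:
  P1: N <- B -> L <- M -> A
  P2: N <- B -> L -> A
  P3: N <- B -> L -> Q <- W -> A
  P4: N <- B -> A
  P5: N <- W -> A
  P6: N <- W -> Q <- L <- M -> A
  P7: N <- W -> Q <- L <- B -> A
  P8: N <- W -> Q <- L -> A
That exhausts the simple backdoor paths. Count: 8.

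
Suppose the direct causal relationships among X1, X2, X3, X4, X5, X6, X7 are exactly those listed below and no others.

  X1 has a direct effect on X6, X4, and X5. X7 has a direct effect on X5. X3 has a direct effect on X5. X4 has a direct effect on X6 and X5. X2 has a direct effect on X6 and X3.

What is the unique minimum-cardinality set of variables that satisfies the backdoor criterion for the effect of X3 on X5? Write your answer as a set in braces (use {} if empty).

{}

Variables eligible for adjustment (non-descendants of X3, excluding X3 and X5): {X1, X2, X4, X6, X7}.
Backdoor paths from X3 to X5:
  P1: X3 <- X2 -> X6 <- X1 -> X4 -> X5
  P2: X3 <- X2 -> X6 <- X1 -> X5
  P3: X3 <- X2 -> X6 <- X4 <- X1 -> X5
  P4: X3 <- X2 -> X6 <- X4 -> X5
Each backdoor path contains an unconditioned collider, so every path is already blocked with the empty conditioning set:
  P1: blocked at collider X6 (neither it nor any descendant is in the conditioning set).
  P2: blocked at collider X6 (neither it nor any descendant is in the conditioning set).
  P3: blocked at collider X6 (neither it nor any descendant is in the conditioning set).
  P4: blocked at collider X6 (neither it nor any descendant is in the conditioning set).
The empty set is therefore the unique smallest valid set.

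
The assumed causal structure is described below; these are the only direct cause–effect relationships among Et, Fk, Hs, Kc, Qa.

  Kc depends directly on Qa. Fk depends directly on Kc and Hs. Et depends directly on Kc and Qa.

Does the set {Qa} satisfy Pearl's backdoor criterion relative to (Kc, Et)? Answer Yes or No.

Yes

Backdoor paths from Kc to Et (paths whose first edge points into Kc):
  P1: Kc <- Qa -> Et
Condition 1 (no descendant of Kc in the set): holds — descendants of Kc are {Et, Fk}; none are in {Qa}.
Condition 2 (every backdoor path blocked by {Qa}):
  P1: blocked at fork node Qa ∈ conditioning set.
{Qa} satisfies the backdoor criterion.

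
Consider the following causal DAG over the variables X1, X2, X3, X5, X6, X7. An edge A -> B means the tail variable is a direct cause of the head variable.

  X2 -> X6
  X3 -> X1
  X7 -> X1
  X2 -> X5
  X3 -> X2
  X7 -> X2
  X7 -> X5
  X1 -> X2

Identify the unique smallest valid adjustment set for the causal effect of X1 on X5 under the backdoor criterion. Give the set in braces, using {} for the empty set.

{X3, X7}

Variables eligible for adjustment (non-descendants of X1, excluding X1 and X5): {X3, X7}.
Backdoor paths from X1 to X5:
  P1: X1 <- X7 -> X2 -> X5
  P2: X1 <- X7 -> X5
  P3: X1 <- X3 -> X2 <- X7 -> X5
  P4: X1 <- X3 -> X2 -> X5
The empty set is not sufficient: P1 (X1 <- X7 -> X2 -> X5) has no collider blocking it and no conditioned non-collider, so it is open.
Try {X3, X7}:
  P1: blocked at fork node X7 ∈ conditioning set.
  P2: blocked at fork node X7 ∈ conditioning set.
  P3: blocked at fork node X3 ∈ conditioning set.
  P4: blocked at fork node X3 ∈ conditioning set.
{X3, X7} contains no descendant of X1 and blocks every backdoor path.
Every element of {X3, X7} is needed (dropping X3 leaves P4 open; dropping X7 leaves P1 open), so no proper subset is valid.
Among all size-2 subsets of the eligible variables, only {X3, X7} blocks every backdoor path, so it is the unique smallest valid adjustment set.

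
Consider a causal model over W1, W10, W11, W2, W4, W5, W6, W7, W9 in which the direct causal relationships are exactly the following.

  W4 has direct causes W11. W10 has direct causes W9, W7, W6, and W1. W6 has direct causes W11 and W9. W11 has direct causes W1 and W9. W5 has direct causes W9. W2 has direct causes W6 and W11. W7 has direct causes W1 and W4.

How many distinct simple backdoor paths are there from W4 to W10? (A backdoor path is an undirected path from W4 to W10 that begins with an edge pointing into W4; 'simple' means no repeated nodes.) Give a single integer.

A backdoor path from W4 to W10 is any simple undirected path whose first edge points into W4 (i.e. leaves W4 via a parent).
Parents of W4: {W11}.
Enumerating:
  P1: W4 <- W11 <- W9 -> W6 -> W10
  P2: W4 <- W11 <- W9 -> W10
  P3: W4 <- W11 <- W1 -> W7 -> W10
  P4: W4 <- W11 <- W1 -> W10
  P5: W4 <- W11 -> W6 <- W9 -> W10
  P6: W4 <- W11 -> W6 -> W10
  P7: W4 <- W11 -> W2 <- W6 <- W9 -> W10
  P8: W4 <- W11 -> W2 <- W6 -> W10
That exhausts the simple backdoor paths. Count: 8.

8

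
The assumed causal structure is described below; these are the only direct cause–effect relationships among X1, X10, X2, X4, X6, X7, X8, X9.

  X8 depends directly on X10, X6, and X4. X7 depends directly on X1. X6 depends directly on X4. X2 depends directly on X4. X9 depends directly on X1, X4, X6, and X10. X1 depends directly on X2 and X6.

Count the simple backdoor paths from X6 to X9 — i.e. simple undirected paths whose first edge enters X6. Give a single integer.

A backdoor path from X6 to X9 is any simple undirected path whose first edge points into X6 (i.e. leaves X6 via a parent).
Parents of X6: {X4}.
Enumerating:
  P1: X6 <- X4 -> X2 -> X1 -> X9
  P2: X6 <- X4 -> X8 <- X10 -> X9
  P3: X6 <- X4 -> X9
That exhausts the simple backdoor paths. Count: 3.

3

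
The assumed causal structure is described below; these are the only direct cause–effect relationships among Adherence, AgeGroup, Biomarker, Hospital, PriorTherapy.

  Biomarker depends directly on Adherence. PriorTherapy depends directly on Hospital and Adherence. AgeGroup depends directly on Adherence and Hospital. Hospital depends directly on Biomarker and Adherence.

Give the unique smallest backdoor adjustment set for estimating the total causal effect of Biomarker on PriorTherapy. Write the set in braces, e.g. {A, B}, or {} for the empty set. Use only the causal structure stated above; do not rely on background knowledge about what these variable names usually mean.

{Adherence}

Variables eligible for adjustment (non-descendants of Biomarker, excluding Biomarker and PriorTherapy): {Adherence}.
Backdoor paths from Biomarker to PriorTherapy:
  P1: Biomarker <- Adherence -> Hospital -> PriorTherapy
  P2: Biomarker <- Adherence -> AgeGroup <- Hospital -> PriorTherapy
  P3: Biomarker <- Adherence -> PriorTherapy
The empty set is not sufficient: P1 (Biomarker <- Adherence -> Hospital -> PriorTherapy) has no collider blocking it and no conditioned non-collider, so it is open.
Try {Adherence}:
  P1: blocked at fork node Adherence ∈ conditioning set.
  P2: blocked at fork node Adherence ∈ conditioning set.
  P3: blocked at fork node Adherence ∈ conditioning set.
{Adherence} contains no descendant of Biomarker and blocks every backdoor path.
{Adherence} is the unique smallest valid adjustment set.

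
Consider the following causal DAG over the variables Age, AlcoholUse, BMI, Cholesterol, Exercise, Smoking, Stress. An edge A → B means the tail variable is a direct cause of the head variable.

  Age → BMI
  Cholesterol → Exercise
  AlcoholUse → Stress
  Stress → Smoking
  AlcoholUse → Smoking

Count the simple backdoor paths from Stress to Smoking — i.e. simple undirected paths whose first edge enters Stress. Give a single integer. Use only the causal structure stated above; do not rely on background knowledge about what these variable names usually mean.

A backdoor path from Stress to Smoking is any simple undirected path whose first edge points into Stress (i.e. leaves Stress via a parent).
Parents of Stress: {AlcoholUse}.
Enumerating:
  P1: Stress <- AlcoholUse -> Smoking
That exhausts the simple backdoor paths. Count: 1.

1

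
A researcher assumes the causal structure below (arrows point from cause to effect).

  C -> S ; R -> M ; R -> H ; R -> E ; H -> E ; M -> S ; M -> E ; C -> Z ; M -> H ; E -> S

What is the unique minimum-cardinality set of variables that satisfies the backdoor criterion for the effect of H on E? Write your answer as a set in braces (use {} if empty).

{M, R}

Variables eligible for adjustment (non-descendants of H, excluding H and E): {C, M, R, Z}.
Backdoor paths from H to E:
  P1: H <- R -> M -> E
  P2: H <- R -> M -> S <- E
  P3: H <- R -> E
  P4: H <- M <- R -> E
  P5: H <- M -> E
  P6: H <- M -> S <- E
The empty set is not sufficient: P1 (H <- R -> M -> E) has no collider blocking it and no conditioned non-collider, so it is open.
Try {M, R}:
  P1: blocked at fork node R ∈ conditioning set.
  P2: blocked at fork node R ∈ conditioning set.
  P3: blocked at fork node R ∈ conditioning set.
  P4: blocked at chain node M ∈ conditioning set.
  P5: blocked at fork node M ∈ conditioning set.
  P6: blocked at fork node M ∈ conditioning set.
{M, R} contains no descendant of H and blocks every backdoor path.
Every element of {M, R} is needed (dropping M leaves P5 open; dropping R leaves P3 open), so no proper subset is valid.
Among all size-2 subsets of the eligible variables, only {M, R} blocks every backdoor path, so it is the unique smallest valid adjustment set.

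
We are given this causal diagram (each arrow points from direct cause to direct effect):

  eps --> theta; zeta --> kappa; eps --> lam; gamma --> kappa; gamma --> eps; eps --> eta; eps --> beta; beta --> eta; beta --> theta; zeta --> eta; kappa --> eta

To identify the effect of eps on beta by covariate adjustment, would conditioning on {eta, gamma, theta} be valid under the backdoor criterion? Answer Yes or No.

Backdoor paths from eps to beta (paths whose first edge points into eps):
  P1: eps <- gamma -> kappa <- zeta -> eta <- beta
  P2: eps <- gamma -> kappa -> eta <- beta
Condition 1 (no descendant of eps in the set): FAILS — eta and theta are descendants of eps.
Condition 2 (every backdoor path blocked by {eta, gamma, theta}):
  P1: blocked at fork node gamma ∈ conditioning set.
  P2: blocked at fork node gamma ∈ conditioning set.
{eta, gamma, theta} does not satisfy the backdoor criterion.

No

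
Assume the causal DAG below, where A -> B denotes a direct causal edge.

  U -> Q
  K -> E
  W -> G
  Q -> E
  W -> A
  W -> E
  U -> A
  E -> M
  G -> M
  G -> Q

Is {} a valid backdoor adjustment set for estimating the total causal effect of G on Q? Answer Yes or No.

Backdoor paths from G to Q (paths whose first edge points into G):
  P1: G <- W -> A <- U -> Q
  P2: G <- W -> E <- Q
Condition 1 (no descendant of G in the set): holds — descendants of G are {E, M, Q}; none are in {}.
Condition 2 (every backdoor path blocked by {}):
  P1: blocked at collider A (neither it nor any descendant is in the conditioning set).
  P2: blocked at collider E (neither it nor any descendant is in the conditioning set).
{} satisfies the backdoor criterion.

Yes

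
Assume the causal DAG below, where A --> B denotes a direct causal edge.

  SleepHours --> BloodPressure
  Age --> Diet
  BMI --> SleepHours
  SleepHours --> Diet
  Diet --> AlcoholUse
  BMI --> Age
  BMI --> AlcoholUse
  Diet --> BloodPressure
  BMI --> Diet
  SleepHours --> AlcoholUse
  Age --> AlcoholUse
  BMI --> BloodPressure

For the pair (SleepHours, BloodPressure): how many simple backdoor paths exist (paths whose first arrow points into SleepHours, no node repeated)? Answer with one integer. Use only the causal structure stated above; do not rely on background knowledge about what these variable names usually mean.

6

A backdoor path from SleepHours to BloodPressure is any simple undirected path whose first edge points into SleepHours (i.e. leaves SleepHours via a parent).
Parents of SleepHours: {BMI}.
Enumerating:
  P1: SleepHours <- BMI -> Age -> Diet -> BloodPressure
  P2: SleepHours <- BMI -> Age -> AlcoholUse <- Diet -> BloodPressure
  P3: SleepHours <- BMI -> Diet -> BloodPressure
  P4: SleepHours <- BMI -> BloodPressure
  P5: SleepHours <- BMI -> AlcoholUse <- Age -> Diet -> BloodPressure
  P6: SleepHours <- BMI -> AlcoholUse <- Diet -> BloodPressure
That exhausts the simple backdoor paths. Count: 6.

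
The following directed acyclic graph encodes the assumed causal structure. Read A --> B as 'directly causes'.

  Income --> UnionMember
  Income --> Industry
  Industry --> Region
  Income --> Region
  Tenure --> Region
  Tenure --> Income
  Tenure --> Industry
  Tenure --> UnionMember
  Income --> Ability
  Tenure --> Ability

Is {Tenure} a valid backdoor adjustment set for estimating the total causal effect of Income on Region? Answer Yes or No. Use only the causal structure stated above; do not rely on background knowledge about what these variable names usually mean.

Yes

Backdoor paths from Income to Region (paths whose first edge points into Income):
  P1: Income <- Tenure -> Industry -> Region
  P2: Income <- Tenure -> Region
Condition 1 (no descendant of Income in the set): holds — descendants of Income are {Ability, Industry, Region, UnionMember}; none are in {Tenure}.
Condition 2 (every backdoor path blocked by {Tenure}):
  P1: blocked at fork node Tenure ∈ conditioning set.
  P2: blocked at fork node Tenure ∈ conditioning set.
{Tenure} satisfies the backdoor criterion.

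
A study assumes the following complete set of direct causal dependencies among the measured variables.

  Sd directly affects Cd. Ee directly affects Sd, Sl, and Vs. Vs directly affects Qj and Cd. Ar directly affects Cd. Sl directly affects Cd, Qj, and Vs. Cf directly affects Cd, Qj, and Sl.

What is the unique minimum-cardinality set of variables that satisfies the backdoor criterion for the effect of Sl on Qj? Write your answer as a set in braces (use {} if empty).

Variables eligible for adjustment (non-descendants of Sl, excluding Sl and Qj): {Ar, Cf, Ee, Sd}.
Backdoor paths from Sl to Qj:
  P1: Sl <- Cf -> Qj
  P2: Sl <- Cf -> Cd <- Sd <- Ee -> Vs -> Qj
  P3: Sl <- Cf -> Cd <- Vs -> Qj
  P4: Sl <- Ee -> Sd -> Cd <- Cf -> Qj
  P5: Sl <- Ee -> Sd -> Cd <- Vs -> Qj
  P6: Sl <- Ee -> Vs -> Qj
  P7: Sl <- Ee -> Vs -> Cd <- Cf -> Qj
The empty set is not sufficient: P1 (Sl <- Cf -> Qj) has no collider blocking it and no conditioned non-collider, so it is open.
Try {Cf, Ee}:
  P1: blocked at fork node Cf ∈ conditioning set.
  P2: blocked at fork node Cf ∈ conditioning set.
  P3: blocked at fork node Cf ∈ conditioning set.
  P4: blocked at fork node Ee ∈ conditioning set.
  P5: blocked at fork node Ee ∈ conditioning set.
  P6: blocked at fork node Ee ∈ conditioning set.
  P7: blocked at fork node Ee ∈ conditioning set.
{Cf, Ee} contains no descendant of Sl and blocks every backdoor path.
Every element of {Cf, Ee} is needed (dropping Cf leaves P1 open; dropping Ee leaves P6 open), so no proper subset is valid.
Among all size-2 subsets of the eligible variables, only {Cf, Ee} blocks every backdoor path, so it is the unique smallest valid adjustment set.

{Cf, Ee}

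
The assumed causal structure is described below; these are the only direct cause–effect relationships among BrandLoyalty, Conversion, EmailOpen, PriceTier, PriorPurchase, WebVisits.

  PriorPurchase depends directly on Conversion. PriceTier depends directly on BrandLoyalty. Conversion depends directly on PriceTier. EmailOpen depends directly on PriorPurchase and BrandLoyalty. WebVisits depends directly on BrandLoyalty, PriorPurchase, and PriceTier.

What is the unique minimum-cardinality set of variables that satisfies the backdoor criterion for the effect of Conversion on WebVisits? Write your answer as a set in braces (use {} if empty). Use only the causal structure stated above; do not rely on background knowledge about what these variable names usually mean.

Variables eligible for adjustment (non-descendants of Conversion, excluding Conversion and WebVisits): {BrandLoyalty, PriceTier}.
Backdoor paths from Conversion to WebVisits:
  P1: Conversion <- PriceTier <- BrandLoyalty -> WebVisits
  P2: Conversion <- PriceTier <- BrandLoyalty -> EmailOpen <- PriorPurchase -> WebVisits
  P3: Conversion <- PriceTier -> WebVisits
The empty set is not sufficient: P1 (Conversion <- PriceTier <- BrandLoyalty -> WebVisits) has no collider blocking it and no conditioned non-collider, so it is open.
Try {PriceTier}:
  P1: blocked at chain node PriceTier ∈ conditioning set.
  P2: blocked at chain node PriceTier ∈ conditioning set.
  P3: blocked at fork node PriceTier ∈ conditioning set.
{PriceTier} contains no descendant of Conversion and blocks every backdoor path.
No other singleton works — e.g. {BrandLoyalty} leaves P3 open — so {PriceTier} is the unique smallest valid adjustment set.

{PriceTier}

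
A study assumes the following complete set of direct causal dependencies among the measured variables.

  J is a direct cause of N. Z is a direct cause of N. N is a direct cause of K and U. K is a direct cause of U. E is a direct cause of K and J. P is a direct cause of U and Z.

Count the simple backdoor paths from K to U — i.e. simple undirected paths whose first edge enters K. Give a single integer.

4

A backdoor path from K to U is any simple undirected path whose first edge points into K (i.e. leaves K via a parent).
Parents of K: {E, N}.
Enumerating:
  P1: K <- E -> J -> N <- Z <- P -> U
  P2: K <- E -> J -> N -> U
  P3: K <- N <- Z <- P -> U
  P4: K <- N -> U
That exhausts the simple backdoor paths. Count: 4.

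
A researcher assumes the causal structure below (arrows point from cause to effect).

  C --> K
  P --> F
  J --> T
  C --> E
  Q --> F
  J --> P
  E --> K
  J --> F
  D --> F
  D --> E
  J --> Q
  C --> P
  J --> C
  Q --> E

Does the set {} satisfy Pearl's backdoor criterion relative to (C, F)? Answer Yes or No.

No

Backdoor paths from C to F (paths whose first edge points into C):
  P1: C <- J -> Q -> F
  P2: C <- J -> Q -> E <- D -> F
  P3: C <- J -> P -> F
  P4: C <- J -> F
Condition 1 (no descendant of C in the set): holds — descendants of C are {E, F, K, P}; none are in {}.
Condition 2 (every backdoor path blocked by {}):
  P1: open — no interior node is in the conditioning set.
  P2: blocked at collider E (neither it nor any descendant is in the conditioning set).
  P3: open — no interior node is in the conditioning set.
  P4: open — no interior node is in the conditioning set.
{} does not satisfy the backdoor criterion.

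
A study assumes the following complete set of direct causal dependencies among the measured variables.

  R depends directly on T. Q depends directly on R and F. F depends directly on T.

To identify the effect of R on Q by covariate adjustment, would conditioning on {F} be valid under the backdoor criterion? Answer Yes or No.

Backdoor paths from R to Q (paths whose first edge points into R):
  P1: R <- T -> F -> Q
Condition 1 (no descendant of R in the set): holds — descendants of R are {Q}; none are in {F}.
Condition 2 (every backdoor path blocked by {F}):
  P1: blocked at chain node F ∈ conditioning set.
{F} satisfies the backdoor criterion.

Yes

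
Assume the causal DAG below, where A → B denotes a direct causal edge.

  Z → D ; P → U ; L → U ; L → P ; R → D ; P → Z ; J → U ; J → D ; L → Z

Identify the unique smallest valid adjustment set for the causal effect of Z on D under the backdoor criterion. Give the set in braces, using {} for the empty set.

{}

Variables eligible for adjustment (non-descendants of Z, excluding Z and D): {J, L, P, R, U}.
Backdoor paths from Z to D:
  P1: Z <- L -> P -> U <- J -> D
  P2: Z <- L -> U <- J -> D
  P3: Z <- P <- L -> U <- J -> D
  P4: Z <- P -> U <- J -> D
Each backdoor path contains an unconditioned collider, so every path is already blocked with the empty conditioning set:
  P1: blocked at collider U (neither it nor any descendant is in the conditioning set).
  P2: blocked at collider U (neither it nor any descendant is in the conditioning set).
  P3: blocked at collider U (neither it nor any descendant is in the conditioning set).
  P4: blocked at collider U (neither it nor any descendant is in the conditioning set).
The empty set is therefore the unique smallest valid set.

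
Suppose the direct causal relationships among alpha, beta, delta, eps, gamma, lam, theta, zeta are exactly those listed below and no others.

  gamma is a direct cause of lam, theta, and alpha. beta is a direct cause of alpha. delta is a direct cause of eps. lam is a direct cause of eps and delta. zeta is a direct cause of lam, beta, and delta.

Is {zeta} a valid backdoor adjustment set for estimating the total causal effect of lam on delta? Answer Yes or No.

Yes

Backdoor paths from lam to delta (paths whose first edge points into lam):
  P1: lam <- gamma -> alpha <- beta <- zeta -> delta
  P2: lam <- zeta -> delta
Condition 1 (no descendant of lam in the set): holds — descendants of lam are {delta, eps}; none are in {zeta}.
Condition 2 (every backdoor path blocked by {zeta}):
  P1: blocked at collider alpha (neither it nor any descendant is in the conditioning set).
  P2: blocked at fork node zeta ∈ conditioning set.
{zeta} satisfies the backdoor criterion.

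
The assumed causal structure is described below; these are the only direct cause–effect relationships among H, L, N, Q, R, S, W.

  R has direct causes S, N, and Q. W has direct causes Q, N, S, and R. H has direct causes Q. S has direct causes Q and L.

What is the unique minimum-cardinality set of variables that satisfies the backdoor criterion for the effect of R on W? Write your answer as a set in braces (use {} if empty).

Variables eligible for adjustment (non-descendants of R, excluding R and W): {H, L, N, Q, S}.
Backdoor paths from R to W:
  P1: R <- N -> W
  P2: R <- Q -> S -> W
  P3: R <- Q -> W
  P4: R <- S <- Q -> W
  P5: R <- S -> W
The empty set is not sufficient: P1 (R <- N -> W) has no collider blocking it and no conditioned non-collider, so it is open.
Try {N, Q, S}:
  P1: blocked at fork node N ∈ conditioning set.
  P2: blocked at fork node Q ∈ conditioning set.
  P3: blocked at fork node Q ∈ conditioning set.
  P4: blocked at chain node S ∈ conditioning set.
  P5: blocked at fork node S ∈ conditioning set.
{N, Q, S} contains no descendant of R and blocks every backdoor path.
Every element of {N, Q, S} is needed (dropping N leaves P1 open; dropping Q leaves P3 open; dropping S leaves P5 open), so no proper subset is valid.
Among all size-3 subsets of the eligible variables, only {N, Q, S} blocks every backdoor path, so it is the unique smallest valid adjustment set.

{N, Q, S}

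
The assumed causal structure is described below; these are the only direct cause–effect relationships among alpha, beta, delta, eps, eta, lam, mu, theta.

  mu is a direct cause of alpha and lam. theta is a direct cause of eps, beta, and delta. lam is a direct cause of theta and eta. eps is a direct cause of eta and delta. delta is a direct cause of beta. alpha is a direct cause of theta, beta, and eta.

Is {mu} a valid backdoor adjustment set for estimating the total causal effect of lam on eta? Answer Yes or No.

Yes

Backdoor paths from lam to eta (paths whose first edge points into lam):
  P1: lam <- mu -> alpha -> theta -> eps -> eta
  P2: lam <- mu -> alpha -> theta -> delta <- eps -> eta
  P3: lam <- mu -> alpha -> theta -> beta <- delta <- eps -> eta
  P4: lam <- mu -> alpha -> beta <- theta -> eps -> eta
  P5: lam <- mu -> alpha -> beta <- theta -> delta <- eps -> eta
  P6: lam <- mu -> alpha -> beta <- delta <- theta -> eps -> eta
  P7: lam <- mu -> alpha -> beta <- delta <- eps -> eta
  P8: lam <- mu -> alpha -> eta
Condition 1 (no descendant of lam in the set): holds — descendants of lam are {beta, delta, eps, eta, theta}; none are in {mu}.
Condition 2 (every backdoor path blocked by {mu}):
  P1: blocked at fork node mu ∈ conditioning set.
  P2: blocked at fork node mu ∈ conditioning set.
  P3: blocked at fork node mu ∈ conditioning set.
  P4: blocked at fork node mu ∈ conditioning set.
  P5: blocked at fork node mu ∈ conditioning set.
  P6: blocked at fork node mu ∈ conditioning set.
  P7: blocked at fork node mu ∈ conditioning set.
  P8: blocked at fork node mu ∈ conditioning set.
{mu} satisfies the backdoor criterion.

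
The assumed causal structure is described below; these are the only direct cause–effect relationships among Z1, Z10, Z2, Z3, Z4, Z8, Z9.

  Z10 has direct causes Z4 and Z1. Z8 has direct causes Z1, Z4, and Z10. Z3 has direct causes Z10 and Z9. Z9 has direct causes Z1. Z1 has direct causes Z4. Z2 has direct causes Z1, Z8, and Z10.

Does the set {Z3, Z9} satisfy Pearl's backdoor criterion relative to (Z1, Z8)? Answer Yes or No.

Backdoor paths from Z1 to Z8 (paths whose first edge points into Z1):
  P1: Z1 <- Z4 -> Z10 -> Z8
  P2: Z1 <- Z4 -> Z10 -> Z2 <- Z8
  P3: Z1 <- Z4 -> Z8
Condition 1 (no descendant of Z1 in the set): FAILS — Z3 and Z9 are descendants of Z1.
Condition 2 (every backdoor path blocked by {Z3, Z9}):
  P1: open — no interior node is in the conditioning set.
  P2: blocked at collider Z2 (neither it nor any descendant is in the conditioning set).
  P3: open — no interior node is in the conditioning set.
{Z3, Z9} does not satisfy the backdoor criterion.

No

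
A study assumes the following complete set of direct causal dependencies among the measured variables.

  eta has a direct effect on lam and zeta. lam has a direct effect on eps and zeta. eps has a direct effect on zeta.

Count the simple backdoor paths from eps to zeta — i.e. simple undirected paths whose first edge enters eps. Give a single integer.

2

A backdoor path from eps to zeta is any simple undirected path whose first edge points into eps (i.e. leaves eps via a parent).
Parents of eps: {lam}.
Enumerating:
  P1: eps <- lam <- eta -> zeta
  P2: eps <- lam -> zeta
That exhausts the simple backdoor paths. Count: 2.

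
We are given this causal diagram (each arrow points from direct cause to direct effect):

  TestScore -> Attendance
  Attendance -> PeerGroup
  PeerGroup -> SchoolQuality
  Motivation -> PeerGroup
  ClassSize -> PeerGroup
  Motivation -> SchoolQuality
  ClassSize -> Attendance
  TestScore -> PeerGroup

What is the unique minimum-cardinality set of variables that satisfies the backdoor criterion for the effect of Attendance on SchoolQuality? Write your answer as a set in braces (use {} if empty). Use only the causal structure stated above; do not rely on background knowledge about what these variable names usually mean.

Variables eligible for adjustment (non-descendants of Attendance, excluding Attendance and SchoolQuality): {ClassSize, Motivation, TestScore}.
Backdoor paths from Attendance to SchoolQuality:
  P1: Attendance <- TestScore -> PeerGroup <- Motivation -> SchoolQuality
  P2: Attendance <- TestScore -> PeerGroup -> SchoolQuality
  P3: Attendance <- ClassSize -> PeerGroup <- Motivation -> SchoolQuality
  P4: Attendance <- ClassSize -> PeerGroup -> SchoolQuality
The empty set is not sufficient: P2 (Attendance <- TestScore -> PeerGroup -> SchoolQuality) has no collider blocking it and no conditioned non-collider, so it is open.
Try {ClassSize, TestScore}:
  P1: blocked at fork node TestScore ∈ conditioning set.
  P2: blocked at fork node TestScore ∈ conditioning set.
  P3: blocked at fork node ClassSize ∈ conditioning set.
  P4: blocked at fork node ClassSize ∈ conditioning set.
{ClassSize, TestScore} contains no descendant of Attendance and blocks every backdoor path.
Every element of {ClassSize, TestScore} is needed (dropping ClassSize leaves P4 open; dropping TestScore leaves P2 open), so no proper subset is valid.
Among all size-2 subsets of the eligible variables, only {ClassSize, TestScore} blocks every backdoor path, so it is the unique smallest valid adjustment set.

{ClassSize, TestScore}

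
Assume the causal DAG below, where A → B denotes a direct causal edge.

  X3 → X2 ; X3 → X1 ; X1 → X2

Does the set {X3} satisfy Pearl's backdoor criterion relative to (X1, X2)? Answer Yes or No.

Yes

Backdoor paths from X1 to X2 (paths whose first edge points into X1):
  P1: X1 <- X3 -> X2
Condition 1 (no descendant of X1 in the set): holds — descendants of X1 are {X2}; none are in {X3}.
Condition 2 (every backdoor path blocked by {X3}):
  P1: blocked at fork node X3 ∈ conditioning set.
{X3} satisfies the backdoor criterion.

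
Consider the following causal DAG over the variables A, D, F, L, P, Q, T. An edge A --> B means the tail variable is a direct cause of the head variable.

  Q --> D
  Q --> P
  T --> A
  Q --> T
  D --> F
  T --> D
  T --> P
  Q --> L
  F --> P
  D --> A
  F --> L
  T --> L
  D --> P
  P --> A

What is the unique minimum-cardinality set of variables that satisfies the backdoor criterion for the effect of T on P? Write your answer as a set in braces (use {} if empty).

Variables eligible for adjustment (non-descendants of T, excluding T and P): {Q}.
Backdoor paths from T to P:
  P1: T <- Q -> D -> F -> P
  P2: T <- Q -> D -> P
  P3: T <- Q -> D -> A <- P
  P4: T <- Q -> P
  P5: T <- Q -> L <- F <- D -> P
  P6: T <- Q -> L <- F <- D -> A <- P
  P7: T <- Q -> L <- F -> P
The empty set is not sufficient: P1 (T <- Q -> D -> F -> P) has no collider blocking it and no conditioned non-collider, so it is open.
Try {Q}:
  P1: blocked at fork node Q ∈ conditioning set.
  P2: blocked at fork node Q ∈ conditioning set.
  P3: blocked at fork node Q ∈ conditioning set.
  P4: blocked at fork node Q ∈ conditioning set.
  P5: blocked at fork node Q ∈ conditioning set.
  P6: blocked at fork node Q ∈ conditioning set.
  P7: blocked at fork node Q ∈ conditioning set.
{Q} contains no descendant of T and blocks every backdoor path.
{Q} is the unique smallest valid adjustment set.

{Q}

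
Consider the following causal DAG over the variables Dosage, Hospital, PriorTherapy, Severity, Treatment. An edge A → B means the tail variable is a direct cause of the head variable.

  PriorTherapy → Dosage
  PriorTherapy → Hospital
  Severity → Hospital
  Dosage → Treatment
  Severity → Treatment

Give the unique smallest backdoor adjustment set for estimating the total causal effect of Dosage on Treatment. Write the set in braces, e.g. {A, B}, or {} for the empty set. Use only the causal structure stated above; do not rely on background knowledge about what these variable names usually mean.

{}

Variables eligible for adjustment (non-descendants of Dosage, excluding Dosage and Treatment): {Hospital, PriorTherapy, Severity}.
Backdoor paths from Dosage to Treatment:
  P1: Dosage <- PriorTherapy -> Hospital <- Severity -> Treatment
Each backdoor path contains an unconditioned collider, so every path is already blocked with the empty conditioning set:
  P1: blocked at collider Hospital (neither it nor any descendant is in the conditioning set).
The empty set is therefore the unique smallest valid set.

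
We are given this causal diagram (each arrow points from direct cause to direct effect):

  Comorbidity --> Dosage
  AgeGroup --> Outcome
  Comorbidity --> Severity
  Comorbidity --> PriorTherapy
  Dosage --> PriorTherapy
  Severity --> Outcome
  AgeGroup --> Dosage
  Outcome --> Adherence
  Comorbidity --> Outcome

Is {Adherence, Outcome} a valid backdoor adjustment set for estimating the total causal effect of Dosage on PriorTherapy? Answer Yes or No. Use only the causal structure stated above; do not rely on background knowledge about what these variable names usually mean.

No

Backdoor paths from Dosage to PriorTherapy (paths whose first edge points into Dosage):
  P1: Dosage <- AgeGroup -> Outcome <- Comorbidity -> PriorTherapy
  P2: Dosage <- AgeGroup -> Outcome <- Severity <- Comorbidity -> PriorTherapy
  P3: Dosage <- Comorbidity -> PriorTherapy
Condition 1 (no descendant of Dosage in the set): holds — descendants of Dosage are {PriorTherapy}; none are in {Adherence, Outcome}.
Condition 2 (every backdoor path blocked by {Adherence, Outcome}):
  P1: open — collider(s) Outcome are conditioned on (or have a conditioned descendant) and no non-collider on the path is in the set.
  P2: open — collider(s) Outcome are conditioned on (or have a conditioned descendant) and no non-collider on the path is in the set.
  P3: open — no interior node is in the conditioning set.
{Adherence, Outcome} does not satisfy the backdoor criterion.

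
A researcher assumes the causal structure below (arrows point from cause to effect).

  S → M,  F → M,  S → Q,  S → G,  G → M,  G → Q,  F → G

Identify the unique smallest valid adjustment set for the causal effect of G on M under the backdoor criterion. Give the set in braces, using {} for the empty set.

{F, S}

Variables eligible for adjustment (non-descendants of G, excluding G and M): {F, S}.
Backdoor paths from G to M:
  P1: G <- S -> M
  P2: G <- F -> M
The empty set is not sufficient: P1 (G <- S -> M) has no collider blocking it and no conditioned non-collider, so it is open.
Try {F, S}:
  P1: blocked at fork node S ∈ conditioning set.
  P2: blocked at fork node F ∈ conditioning set.
{F, S} contains no descendant of G and blocks every backdoor path.
Every element of {F, S} is needed (dropping F leaves P2 open; dropping S leaves P1 open), so no proper subset is valid.
Among all size-2 subsets of the eligible variables, only {F, S} blocks every backdoor path, so it is the unique smallest valid adjustment set.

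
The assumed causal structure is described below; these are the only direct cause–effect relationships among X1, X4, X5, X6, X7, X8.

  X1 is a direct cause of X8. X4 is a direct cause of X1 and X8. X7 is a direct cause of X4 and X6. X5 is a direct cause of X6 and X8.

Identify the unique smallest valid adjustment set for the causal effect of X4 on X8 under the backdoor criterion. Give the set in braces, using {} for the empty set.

{}

Variables eligible for adjustment (non-descendants of X4, excluding X4 and X8): {X5, X6, X7}.
Backdoor paths from X4 to X8:
  P1: X4 <- X7 -> X6 <- X5 -> X8
Each backdoor path contains an unconditioned collider, so every path is already blocked with the empty conditioning set:
  P1: blocked at collider X6 (neither it nor any descendant is in the conditioning set).
The empty set is therefore the unique smallest valid set.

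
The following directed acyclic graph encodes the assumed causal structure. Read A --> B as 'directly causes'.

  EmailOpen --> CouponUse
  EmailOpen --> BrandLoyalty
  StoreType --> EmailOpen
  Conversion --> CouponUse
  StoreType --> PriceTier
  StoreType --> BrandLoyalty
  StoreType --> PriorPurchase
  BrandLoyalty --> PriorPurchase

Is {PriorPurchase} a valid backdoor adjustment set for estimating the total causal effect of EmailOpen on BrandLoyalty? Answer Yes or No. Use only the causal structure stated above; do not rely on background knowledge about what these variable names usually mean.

Backdoor paths from EmailOpen to BrandLoyalty (paths whose first edge points into EmailOpen):
  P1: EmailOpen <- StoreType -> BrandLoyalty
  P2: EmailOpen <- StoreType -> PriorPurchase <- BrandLoyalty
Condition 1 (no descendant of EmailOpen in the set): FAILS — PriorPurchase is a descendant of EmailOpen.
Condition 2 (every backdoor path blocked by {PriorPurchase}):
  P1: open — no interior node is in the conditioning set.
  P2: open — collider(s) PriorPurchase are conditioned on (or have a conditioned descendant) and no non-collider on the path is in the set.
{PriorPurchase} does not satisfy the backdoor criterion.

No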